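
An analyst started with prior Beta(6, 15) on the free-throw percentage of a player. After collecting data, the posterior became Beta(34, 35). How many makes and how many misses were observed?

28 makes and 20 misses

Beta is conjugate to the binomial likelihood: posterior = Beta(α+s, β+f).
Match parameters: s=34−6=28, f=35−15=20.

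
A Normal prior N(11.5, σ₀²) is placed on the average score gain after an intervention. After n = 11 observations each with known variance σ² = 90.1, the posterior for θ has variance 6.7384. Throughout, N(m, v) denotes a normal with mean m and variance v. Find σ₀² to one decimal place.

For the Normal–Normal model with known σ², precisions add: τ_n = τ₀ + n/σ².
So 1/σ₀² = 1/6.7384 − 11/90.1 = 0.148403 − 0.122087 = 0.026316.
Hence σ₀² = 1/0.026316 ≈ 38.0.

σ₀² = 38.0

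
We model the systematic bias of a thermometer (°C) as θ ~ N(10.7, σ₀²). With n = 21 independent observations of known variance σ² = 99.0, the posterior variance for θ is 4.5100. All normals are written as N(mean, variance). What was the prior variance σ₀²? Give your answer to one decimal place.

σ₀² = 104.1

Posterior precision equals prior precision plus data precision: 1/σ_n² = 1/σ₀² + n/σ².
So 1/σ₀² = 1/4.5100 − 21/99.0 = 0.221729 − 0.212121 = 0.009608.
Hence σ₀² = 1/0.009608 ≈ 104.1.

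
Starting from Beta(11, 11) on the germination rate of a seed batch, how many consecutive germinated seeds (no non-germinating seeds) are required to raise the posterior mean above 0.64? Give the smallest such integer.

After k germinated seeds and 0 non-germinating seeds the posterior is Beta(11+k, 11), with mean (11+k)/(11+11+k).
Set (11+k)/(22+k) > 0.64 and solve: k > (0.64·22 − 11)/(1 − 0.64) = 8.556.
The smallest integer exceeding 8.556 is 9, and checking k=9: (20)/(31) = 0.6452 > 0.64.

k = 9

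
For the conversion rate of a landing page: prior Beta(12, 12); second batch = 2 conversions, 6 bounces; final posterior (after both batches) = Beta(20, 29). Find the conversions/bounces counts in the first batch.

Sequential conjugate updates are equivalent to a single update on the pooled data, so total successes = posterior α − prior α and total failures = posterior β − prior β.
Total across both batches: 20−12=8 conversions, 29−12=17 bounces.
Subtract the second batch: 8−2=6 conversions and 17−6=11 bounces.

6 conversions and 11 bounces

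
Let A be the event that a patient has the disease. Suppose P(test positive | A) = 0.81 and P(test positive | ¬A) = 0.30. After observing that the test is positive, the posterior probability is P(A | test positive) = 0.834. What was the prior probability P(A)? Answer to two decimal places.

In odds form, posterior odds = prior odds × likelihood ratio, so prior odds = posterior odds ÷ LR.
Posterior odds = 0.834/(1−0.834) = 5.0241. LR = 0.81/0.30 = 2.7000.
Prior odds = 5.0241/2.7000 = 1.8608, so P(A) = 1.8608/(1+1.8608) ≈ 0.65.

P(A) = 0.65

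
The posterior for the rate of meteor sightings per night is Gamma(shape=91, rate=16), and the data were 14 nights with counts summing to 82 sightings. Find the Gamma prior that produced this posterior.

A Gamma(α, β) prior (rate parametrization) on a Poisson rate with n observations summing to S gives posterior Gamma(α+S, β+n).
So α = 91 − 82 = 9 and β = 16 − 14 = 2.

Gamma(shape=9, rate=2)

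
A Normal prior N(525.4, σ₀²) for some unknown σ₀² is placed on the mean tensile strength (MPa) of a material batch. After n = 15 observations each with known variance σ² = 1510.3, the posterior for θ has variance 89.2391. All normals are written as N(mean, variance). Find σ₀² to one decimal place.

σ₀² = 784.9

For the Normal–Normal model with known σ², precisions add: τ_n = τ₀ + n/σ².
So 1/σ₀² = 1/89.2391 − 15/1510.3 = 0.011206 − 0.009932 = 0.001274.
Hence σ₀² = 1/0.001274 ≈ 784.9.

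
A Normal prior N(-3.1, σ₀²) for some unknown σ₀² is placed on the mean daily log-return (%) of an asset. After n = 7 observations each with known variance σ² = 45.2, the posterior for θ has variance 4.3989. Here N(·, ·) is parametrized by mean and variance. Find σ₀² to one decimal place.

Posterior precision equals prior precision plus data precision: 1/σ_n² = 1/σ₀² + n/σ².
So 1/σ₀² = 1/4.3989 − 7/45.2 = 0.227330 − 0.154867 = 0.072463.
Hence σ₀² = 1/0.072463 ≈ 13.8.

σ₀² = 13.8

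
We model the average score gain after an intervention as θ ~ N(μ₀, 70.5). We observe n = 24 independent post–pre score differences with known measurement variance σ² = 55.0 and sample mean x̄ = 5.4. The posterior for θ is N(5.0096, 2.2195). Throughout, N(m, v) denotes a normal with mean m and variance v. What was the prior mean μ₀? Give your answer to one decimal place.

μ₀ = -7.0

With known observation variance, the Normal–Normal posterior has precision τ_n = τ₀ + n/σ² and mean μ_n = (τ₀μ₀ + (n/σ²)x̄)/τ_n.
Here τ₀ = 1/70.5 = 0.014184 and τ_data = 24/55.0 = 0.436364, so τ_n = 0.450548.
Rearranging for μ₀: μ₀ = (μ_n·τ_n − τ_data·x̄)/τ₀ = (5.0096·0.450548 − 0.436364·5.4) / 0.014184 = -0.099300/0.014184 ≈ -7.0.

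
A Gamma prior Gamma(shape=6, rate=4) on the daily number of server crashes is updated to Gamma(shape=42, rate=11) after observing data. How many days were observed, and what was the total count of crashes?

n = 7 days with total 36 crashes

A Gamma(α, β) prior (rate parametrization) on a Poisson rate with n observations summing to S gives posterior Gamma(α+S, β+n).
Matching: Σxᵢ = 42 − 6 = 36 and n = 11 − 4 = 7.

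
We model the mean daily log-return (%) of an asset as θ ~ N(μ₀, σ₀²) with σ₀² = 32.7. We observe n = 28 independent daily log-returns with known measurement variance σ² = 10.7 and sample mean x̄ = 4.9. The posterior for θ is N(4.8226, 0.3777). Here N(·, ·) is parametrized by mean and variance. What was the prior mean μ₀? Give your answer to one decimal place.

μ₀ = -1.8

The posterior mean is a precision-weighted average: μ_n = (τ₀μ₀ + τ_data·x̄)/(τ₀+τ_data), with τ₀=1/σ₀² and τ_data=n/σ².
Here τ₀ = 1/32.7 = 0.030581 and τ_data = 28/10.7 = 2.616822, so τ_n = 2.647403.
Rearranging for μ₀: μ₀ = (μ_n·τ_n − τ_data·x̄)/τ₀ = (4.8226·2.647403 − 2.616822·4.9) / 0.030581 = -0.055062/0.030581 ≈ -1.8.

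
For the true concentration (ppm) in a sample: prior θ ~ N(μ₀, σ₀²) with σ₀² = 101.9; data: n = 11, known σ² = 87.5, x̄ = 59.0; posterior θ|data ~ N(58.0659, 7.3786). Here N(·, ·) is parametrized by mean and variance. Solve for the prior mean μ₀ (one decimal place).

The posterior mean is a precision-weighted average: μ_n = (τ₀μ₀ + τ_data·x̄)/(τ₀+τ_data), with τ₀=1/σ₀² and τ_data=n/σ².
Here τ₀ = 1/101.9 = 0.009814 and τ_data = 11/87.5 = 0.125714, so τ_n = 0.135528.
Rearranging for μ₀: μ₀ = (μ_n·τ_n − τ_data·x̄)/τ₀ = (58.0659·0.135528 − 0.125714·59.0) / 0.009814 = 0.452429/0.009814 ≈ 46.1.

μ₀ = 46.1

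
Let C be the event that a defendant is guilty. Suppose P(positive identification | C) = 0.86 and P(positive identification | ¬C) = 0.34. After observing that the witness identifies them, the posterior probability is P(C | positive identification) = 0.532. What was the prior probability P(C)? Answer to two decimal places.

P(C) = 0.31

In odds form, posterior odds = prior odds × likelihood ratio, so prior odds = posterior odds ÷ LR.
Posterior odds = 0.532/(1−0.532) = 1.1368. LR = 0.86/0.34 = 2.5294.
Prior odds = 1.1368/2.5294 = 0.4494, so P(C) = 0.4494/(1+0.4494) ≈ 0.31.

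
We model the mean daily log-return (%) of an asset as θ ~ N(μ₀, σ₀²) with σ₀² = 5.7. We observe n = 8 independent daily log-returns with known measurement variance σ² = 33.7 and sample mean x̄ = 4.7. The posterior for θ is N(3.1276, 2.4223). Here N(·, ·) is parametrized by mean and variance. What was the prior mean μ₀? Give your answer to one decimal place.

μ₀ = 1.0

With known observation variance, the Normal–Normal posterior has precision τ_n = τ₀ + n/σ² and mean μ_n = (τ₀μ₀ + (n/σ²)x̄)/τ_n.
Here τ₀ = 1/5.7 = 0.175439 and τ_data = 8/33.7 = 0.237389, so τ_n = 0.412828.
Rearranging for μ₀: μ₀ = (μ_n·τ_n − τ_data·x̄)/τ₀ = (3.1276·0.412828 − 0.237389·4.7) / 0.175439 = 0.175433/0.175439 ≈ 1.0.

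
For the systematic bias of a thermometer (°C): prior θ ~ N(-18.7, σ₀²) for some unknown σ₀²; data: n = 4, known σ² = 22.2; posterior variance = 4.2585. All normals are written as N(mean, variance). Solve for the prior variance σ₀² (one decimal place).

Posterior precision equals prior precision plus data precision: 1/σ_n² = 1/σ₀² + n/σ².
So 1/σ₀² = 1/4.2585 − 4/22.2 = 0.234824 − 0.180180 = 0.054644.
Hence σ₀² = 1/0.054644 ≈ 18.3.

σ₀² = 18.3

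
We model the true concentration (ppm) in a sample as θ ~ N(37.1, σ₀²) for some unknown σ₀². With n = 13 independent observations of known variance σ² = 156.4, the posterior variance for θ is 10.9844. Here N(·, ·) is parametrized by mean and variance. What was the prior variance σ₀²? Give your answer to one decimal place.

For the Normal–Normal model with known σ², precisions add: τ_n = τ₀ + n/σ².
So 1/σ₀² = 1/10.9844 − 13/156.4 = 0.091038 − 0.083120 = 0.007918.
Hence σ₀² = 1/0.007918 ≈ 126.3.

σ₀² = 126.3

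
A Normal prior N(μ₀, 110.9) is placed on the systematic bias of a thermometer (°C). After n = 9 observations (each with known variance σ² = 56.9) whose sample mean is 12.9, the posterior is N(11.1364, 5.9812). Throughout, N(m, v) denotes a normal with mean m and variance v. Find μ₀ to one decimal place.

With known observation variance, the Normal–Normal posterior has precision τ_n = τ₀ + n/σ² and mean μ_n = (τ₀μ₀ + (n/σ²)x̄)/τ_n.
Here τ₀ = 1/110.9 = 0.009017 and τ_data = 9/56.9 = 0.158172, so τ_n = 0.167189.
Rearranging for μ₀: μ₀ = (μ_n·τ_n − τ_data·x̄)/τ₀ = (11.1364·0.167189 − 0.158172·12.9) / 0.009017 = -0.178535/0.009017 ≈ -19.8.

μ₀ = -19.8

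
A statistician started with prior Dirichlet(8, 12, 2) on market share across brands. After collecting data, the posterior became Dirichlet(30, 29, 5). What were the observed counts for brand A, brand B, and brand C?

For a Dirichlet(α) prior with multinomial counts c, the posterior is Dirichlet(α + c) componentwise.
Counts are posterior − prior componentwise: 30−8=22, 29−12=17, 5−2=3.

counts (22, 17, 3)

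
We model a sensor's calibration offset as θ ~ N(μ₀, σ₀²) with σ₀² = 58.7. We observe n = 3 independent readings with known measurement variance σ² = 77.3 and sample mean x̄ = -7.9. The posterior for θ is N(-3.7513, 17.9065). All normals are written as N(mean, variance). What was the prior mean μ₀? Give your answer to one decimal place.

μ₀ = 5.7

With known observation variance, the Normal–Normal posterior has precision τ_n = τ₀ + n/σ² and mean μ_n = (τ₀μ₀ + (n/σ²)x̄)/τ_n.
Here τ₀ = 1/58.7 = 0.017036 and τ_data = 3/77.3 = 0.038810, so τ_n = 0.055846.
Rearranging for μ₀: μ₀ = (μ_n·τ_n − τ_data·x̄)/τ₀ = (-3.7513·0.055846 − 0.038810·-7.9) / 0.017036 = 0.097104/0.017036 ≈ 5.7.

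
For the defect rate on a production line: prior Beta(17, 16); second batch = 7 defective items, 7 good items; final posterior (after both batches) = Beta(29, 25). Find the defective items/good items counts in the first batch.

Sequential conjugate updates are equivalent to a single update on the pooled data, so total successes = posterior α − prior α and total failures = posterior β − prior β.
Total across both batches: 29−17=12 defective items, 25−16=9 good items.
Subtract the second batch: 12−7=5 defective items and 9−7=2 good items.

5 defective items and 2 good items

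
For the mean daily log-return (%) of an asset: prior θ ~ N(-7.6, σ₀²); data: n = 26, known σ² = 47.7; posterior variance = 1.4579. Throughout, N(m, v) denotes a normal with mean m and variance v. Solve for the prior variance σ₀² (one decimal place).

σ₀² = 7.1

For the Normal–Normal model with known σ², precisions add: τ_n = τ₀ + n/σ².
So 1/σ₀² = 1/1.4579 − 26/47.7 = 0.685918 − 0.545073 = 0.140845.
Hence σ₀² = 1/0.140845 ≈ 7.1.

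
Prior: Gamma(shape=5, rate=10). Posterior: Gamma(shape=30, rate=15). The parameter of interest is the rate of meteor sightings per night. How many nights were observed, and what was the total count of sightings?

n = 5 nights with total 25 sightings

A Gamma(α, β) prior (rate parametrization) on a Poisson rate with n observations summing to S gives posterior Gamma(α+S, β+n).
Matching: Σxᵢ = 30 − 5 = 25 and n = 15 − 10 = 5.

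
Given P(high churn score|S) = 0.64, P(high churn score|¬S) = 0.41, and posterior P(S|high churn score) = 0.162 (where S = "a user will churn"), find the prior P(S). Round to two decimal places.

In odds form, posterior odds = prior odds × likelihood ratio, so prior odds = posterior odds ÷ LR.
Posterior odds = 0.162/(1−0.162) = 0.1933. LR = 0.64/0.41 = 1.5610.
Prior odds = 0.1933/1.5610 = 0.1238, so P(S) = 0.1238/(1+0.1238) ≈ 0.11.

P(S) = 0.11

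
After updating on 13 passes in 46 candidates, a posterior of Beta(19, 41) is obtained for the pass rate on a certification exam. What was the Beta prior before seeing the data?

Beta(6, 8)

Under Beta–binomial conjugacy the posterior parameters are (a+s, b+f).
So a = 19 − 13 = 6 and b = 41 − 33 = 8.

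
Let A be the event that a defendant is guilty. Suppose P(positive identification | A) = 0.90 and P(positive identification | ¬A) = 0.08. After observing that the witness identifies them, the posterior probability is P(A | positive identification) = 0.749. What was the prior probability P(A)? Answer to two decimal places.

In odds form, posterior odds = prior odds × likelihood ratio, so prior odds = posterior odds ÷ LR.
Posterior odds = 0.749/(1−0.749) = 2.9841. LR = 0.90/0.08 = 11.2500.
Prior odds = 2.9841/11.2500 = 0.2653, so P(A) = 0.2653/(1+0.2653) ≈ 0.21.

P(A) = 0.21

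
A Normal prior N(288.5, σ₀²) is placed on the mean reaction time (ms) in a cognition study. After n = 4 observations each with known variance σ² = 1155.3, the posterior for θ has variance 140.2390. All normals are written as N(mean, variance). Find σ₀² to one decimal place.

σ₀² = 272.6

Posterior precision equals prior precision plus data precision: 1/σ_n² = 1/σ₀² + n/σ².
So 1/σ₀² = 1/140.2390 − 4/1155.3 = 0.007131 − 0.003462 = 0.003669.
Hence σ₀² = 1/0.003669 ≈ 272.6.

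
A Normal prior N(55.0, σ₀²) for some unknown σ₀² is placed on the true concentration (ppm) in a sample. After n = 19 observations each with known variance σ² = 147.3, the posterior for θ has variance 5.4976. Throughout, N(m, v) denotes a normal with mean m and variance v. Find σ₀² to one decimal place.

Posterior precision equals prior precision plus data precision: 1/σ_n² = 1/σ₀² + n/σ².
So 1/σ₀² = 1/5.4976 − 19/147.3 = 0.181898 − 0.128988 = 0.052910.
Hence σ₀² = 1/0.052910 ≈ 18.9.

σ₀² = 18.9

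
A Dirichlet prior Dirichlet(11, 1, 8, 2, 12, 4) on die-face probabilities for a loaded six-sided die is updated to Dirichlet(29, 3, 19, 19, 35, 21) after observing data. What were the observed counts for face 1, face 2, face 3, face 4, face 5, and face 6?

For a Dirichlet(α) prior with multinomial counts c, the posterior is Dirichlet(α + c) componentwise.
Counts are posterior − prior componentwise: 29−11=18, 3−1=2, 19−8=11, 19−2=17, 35−12=23, 21−4=17.

counts (18, 2, 11, 17, 23, 17)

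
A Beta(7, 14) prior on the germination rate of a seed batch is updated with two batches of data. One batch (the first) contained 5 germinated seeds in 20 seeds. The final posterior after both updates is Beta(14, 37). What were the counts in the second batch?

2 germinated seeds and 8 non-germinating seeds

Sequential conjugate updates are equivalent to a single update on the pooled data, so total successes = posterior α − prior α and total failures = posterior β − prior β.
Total across both batches: 14−7=7 germinated seeds, 37−14=23 non-germinating seeds.
Subtract the first batch: 7−5=2 germinated seeds and 23−15=8 non-germinating seeds.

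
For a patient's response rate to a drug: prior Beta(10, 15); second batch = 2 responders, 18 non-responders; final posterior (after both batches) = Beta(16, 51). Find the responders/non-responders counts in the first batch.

4 responders and 18 non-responders

Sequential conjugate updates are equivalent to a single update on the pooled data, so total successes = posterior α − prior α and total failures = posterior β − prior β.
Total across both batches: 16−10=6 responders, 51−15=36 non-responders.
Subtract the second batch: 6−2=4 responders and 36−18=18 non-responders.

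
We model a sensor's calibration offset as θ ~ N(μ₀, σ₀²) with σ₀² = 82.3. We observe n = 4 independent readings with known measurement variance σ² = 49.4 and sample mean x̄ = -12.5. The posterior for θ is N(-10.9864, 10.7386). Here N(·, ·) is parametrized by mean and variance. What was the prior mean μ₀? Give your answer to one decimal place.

With known observation variance, the Normal–Normal posterior has precision τ_n = τ₀ + n/σ² and mean μ_n = (τ₀μ₀ + (n/σ²)x̄)/τ_n.
Here τ₀ = 1/82.3 = 0.012151 and τ_data = 4/49.4 = 0.080972, so τ_n = 0.093123.
Rearranging for μ₀: μ₀ = (μ_n·τ_n − τ_data·x̄)/τ₀ = (-10.9864·0.093123 − 0.080972·-12.5) / 0.012151 = -0.010937/0.012151 ≈ -0.9.

μ₀ = -0.9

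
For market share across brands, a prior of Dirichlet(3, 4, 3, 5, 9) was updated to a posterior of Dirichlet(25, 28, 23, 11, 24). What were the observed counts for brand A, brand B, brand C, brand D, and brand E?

counts (22, 24, 20, 6, 15)

For a Dirichlet(α) prior with multinomial counts c, the posterior is Dirichlet(α + c) componentwise.
Counts are posterior − prior componentwise: 25−3=22, 28−4=24, 23−3=20, 11−5=6, 24−9=15.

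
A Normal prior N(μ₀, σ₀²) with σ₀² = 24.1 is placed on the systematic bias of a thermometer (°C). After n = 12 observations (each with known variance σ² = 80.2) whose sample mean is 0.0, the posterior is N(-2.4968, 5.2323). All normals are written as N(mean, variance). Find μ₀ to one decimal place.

μ₀ = -11.5

The posterior mean is a precision-weighted average: μ_n = (τ₀μ₀ + τ_data·x̄)/(τ₀+τ_data), with τ₀=1/σ₀² and τ_data=n/σ².
Here τ₀ = 1/24.1 = 0.041494 and τ_data = 12/80.2 = 0.149626, so τ_n = 0.191120.
Rearranging for μ₀: μ₀ = (μ_n·τ_n − τ_data·x̄)/τ₀ = (-2.4968·0.191120 − 0.149626·0.0) / 0.041494 = -0.477188/0.041494 ≈ -11.5.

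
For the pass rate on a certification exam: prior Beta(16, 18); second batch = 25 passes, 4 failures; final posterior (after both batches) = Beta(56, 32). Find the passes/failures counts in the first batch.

Sequential conjugate updates are equivalent to a single update on the pooled data, so total successes = posterior α − prior α and total failures = posterior β − prior β.
Total across both batches: 56−16=40 passes, 32−18=14 failures.
Subtract the second batch: 40−25=15 passes and 14−4=10 failures.

15 passes and 10 failures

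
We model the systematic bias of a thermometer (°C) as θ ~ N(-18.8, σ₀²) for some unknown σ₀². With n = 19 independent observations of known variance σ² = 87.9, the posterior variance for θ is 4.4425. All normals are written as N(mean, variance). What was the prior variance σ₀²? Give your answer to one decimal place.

Posterior precision equals prior precision plus data precision: 1/σ_n² = 1/σ₀² + n/σ².
So 1/σ₀² = 1/4.4425 − 19/87.9 = 0.225098 − 0.216155 = 0.008943.
Hence σ₀² = 1/0.008943 ≈ 111.8.

σ₀² = 111.8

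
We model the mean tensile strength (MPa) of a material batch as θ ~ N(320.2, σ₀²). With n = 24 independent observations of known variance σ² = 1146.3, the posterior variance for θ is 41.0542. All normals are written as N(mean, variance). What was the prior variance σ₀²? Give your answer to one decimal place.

σ₀² = 292.3

For the Normal–Normal model with known σ², precisions add: τ_n = τ₀ + n/σ².
So 1/σ₀² = 1/41.0542 − 24/1146.3 = 0.024358 − 0.020937 = 0.003421.
Hence σ₀² = 1/0.003421 ≈ 292.3.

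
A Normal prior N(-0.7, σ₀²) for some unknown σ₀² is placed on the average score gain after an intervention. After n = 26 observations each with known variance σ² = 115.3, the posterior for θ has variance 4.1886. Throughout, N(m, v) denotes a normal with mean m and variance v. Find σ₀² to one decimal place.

σ₀² = 75.5

Posterior precision equals prior precision plus data precision: 1/σ_n² = 1/σ₀² + n/σ².
So 1/σ₀² = 1/4.1886 − 26/115.3 = 0.238743 − 0.225499 = 0.013244.
Hence σ₀² = 1/0.013244 ≈ 75.5.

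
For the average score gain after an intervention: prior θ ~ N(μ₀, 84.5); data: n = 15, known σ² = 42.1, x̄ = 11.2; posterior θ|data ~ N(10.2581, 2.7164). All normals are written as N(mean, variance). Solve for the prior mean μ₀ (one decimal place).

The posterior mean is a precision-weighted average: μ_n = (τ₀μ₀ + τ_data·x̄)/(τ₀+τ_data), with τ₀=1/σ₀² and τ_data=n/σ².
Here τ₀ = 1/84.5 = 0.011834 and τ_data = 15/42.1 = 0.356295, so τ_n = 0.368129.
Rearranging for μ₀: μ₀ = (μ_n·τ_n − τ_data·x̄)/τ₀ = (10.2581·0.368129 − 0.356295·11.2) / 0.011834 = -0.214200/0.011834 ≈ -18.1.

μ₀ = -18.1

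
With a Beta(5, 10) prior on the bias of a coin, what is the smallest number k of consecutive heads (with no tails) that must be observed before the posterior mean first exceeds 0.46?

After k heads and 0 tails the posterior is Beta(5+k, 10), with mean (5+k)/(5+10+k).
Set (5+k)/(15+k) > 0.46 and solve: k > (0.46·15 − 5)/(1 − 0.46) = 3.519.
The smallest integer exceeding 3.519 is 4, and checking k=4: (9)/(19) = 0.4737 > 0.46.

k = 4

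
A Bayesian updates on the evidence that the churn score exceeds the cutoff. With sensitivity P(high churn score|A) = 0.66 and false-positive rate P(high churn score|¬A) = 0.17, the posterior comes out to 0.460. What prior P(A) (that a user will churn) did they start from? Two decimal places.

P(A) = 0.18

In odds form, posterior odds = prior odds × likelihood ratio, so prior odds = posterior odds ÷ LR.
Posterior odds = 0.460/(1−0.460) = 0.8519. LR = 0.66/0.17 = 3.8824.
Prior odds = 0.8519/3.8824 = 0.2194, so P(A) = 0.2194/(1+0.2194) ≈ 0.18.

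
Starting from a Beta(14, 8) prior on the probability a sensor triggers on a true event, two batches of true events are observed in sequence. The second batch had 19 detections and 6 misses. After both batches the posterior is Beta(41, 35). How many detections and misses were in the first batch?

8 detections and 21 misses

Sequential conjugate updates are equivalent to a single update on the pooled data, so total successes = posterior α − prior α and total failures = posterior β − prior β.
Total across both batches: 41−14=27 detections, 35−8=27 misses.
Subtract the second batch: 27−19=8 detections and 27−6=21 misses.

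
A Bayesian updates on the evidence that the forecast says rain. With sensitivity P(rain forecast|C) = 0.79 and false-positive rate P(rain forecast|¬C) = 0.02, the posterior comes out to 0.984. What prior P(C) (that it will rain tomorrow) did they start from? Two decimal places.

P(C) = 0.61

Bayes' rule in odds form gives O(C|E) = O(C)·[P(E|C)/P(E|¬C)], hence O(C) = O(C|E)/LR.
Posterior odds = 0.984/(1−0.984) = 61.5000. LR = 0.79/0.02 = 39.5000.
Prior odds = 61.5000/39.5000 = 1.5570, so P(C) = 1.5570/(1+1.5570) ≈ 0.61.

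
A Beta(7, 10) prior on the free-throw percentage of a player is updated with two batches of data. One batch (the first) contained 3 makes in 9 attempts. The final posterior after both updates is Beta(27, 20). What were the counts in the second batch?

Sequential conjugate updates are equivalent to a single update on the pooled data, so total successes = posterior α − prior α and total failures = posterior β − prior β.
Total across both batches: 27−7=20 makes, 20−10=10 misses.
Subtract the first batch: 20−3=17 makes and 10−6=4 misses.

17 makes and 4 misses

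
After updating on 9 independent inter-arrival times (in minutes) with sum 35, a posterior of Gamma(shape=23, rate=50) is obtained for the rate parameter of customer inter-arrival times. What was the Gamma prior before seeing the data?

Gamma(shape=14, rate=15)

For an exponential likelihood with a Gamma(α, β) prior on the rate, n observations with total T give posterior Gamma(α+n, β+T).
So α = 23 − 9 = 14 and β = 50 − 35 = 15.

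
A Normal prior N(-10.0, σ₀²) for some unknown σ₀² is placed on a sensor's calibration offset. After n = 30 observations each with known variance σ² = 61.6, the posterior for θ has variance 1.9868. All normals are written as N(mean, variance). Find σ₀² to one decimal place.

Posterior precision equals prior precision plus data precision: 1/σ_n² = 1/σ₀² + n/σ².
So 1/σ₀² = 1/1.9868 − 30/61.6 = 0.503322 − 0.487013 = 0.016309.
Hence σ₀² = 1/0.016309 ≈ 61.3.

σ₀² = 61.3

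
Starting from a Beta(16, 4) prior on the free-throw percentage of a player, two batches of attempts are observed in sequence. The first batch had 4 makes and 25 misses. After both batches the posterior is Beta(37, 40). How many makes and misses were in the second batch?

Because Beta–binomial updating is additive in the counts, the combined data contributed (α_post−α_prior, β_post−β_prior) successes and failures.
Total across both batches: 37−16=21 makes, 40−4=36 misses.
Subtract the first batch: 21−4=17 makes and 36−25=11 misses.

17 makes and 11 misses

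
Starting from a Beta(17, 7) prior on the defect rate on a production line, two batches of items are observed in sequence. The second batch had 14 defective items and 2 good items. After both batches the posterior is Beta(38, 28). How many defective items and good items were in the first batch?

Because Beta–binomial updating is additive in the counts, the combined data contributed (α_post−α_prior, β_post−β_prior) successes and failures.
Total across both batches: 38−17=21 defective items, 28−7=21 good items.
Subtract the second batch: 21−14=7 defective items and 21−2=19 good items.

7 defective items and 19 good items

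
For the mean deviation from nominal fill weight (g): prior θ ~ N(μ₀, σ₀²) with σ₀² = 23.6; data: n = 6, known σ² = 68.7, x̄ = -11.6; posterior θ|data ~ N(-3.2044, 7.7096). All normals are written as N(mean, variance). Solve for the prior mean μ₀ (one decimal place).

With known observation variance, the Normal–Normal posterior has precision τ_n = τ₀ + n/σ² and mean μ_n = (τ₀μ₀ + (n/σ²)x̄)/τ_n.
Here τ₀ = 1/23.6 = 0.042373 and τ_data = 6/68.7 = 0.087336, so τ_n = 0.129709.
Rearranging for μ₀: μ₀ = (μ_n·τ_n − τ_data·x̄)/τ₀ = (-3.2044·0.129709 − 0.087336·-11.6) / 0.042373 = 0.597458/0.042373 ≈ 14.1.

μ₀ = 14.1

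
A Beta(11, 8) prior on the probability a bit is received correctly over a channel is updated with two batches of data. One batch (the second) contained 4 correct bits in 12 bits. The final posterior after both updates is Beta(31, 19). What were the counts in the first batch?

16 correct bits and 3 errors

Because Beta–binomial updating is additive in the counts, the combined data contributed (α_post−α_prior, β_post−β_prior) successes and failures.
Total across both batches: 31−11=20 correct bits, 19−8=11 errors.
Subtract the second batch: 20−4=16 correct bits and 11−8=3 errors.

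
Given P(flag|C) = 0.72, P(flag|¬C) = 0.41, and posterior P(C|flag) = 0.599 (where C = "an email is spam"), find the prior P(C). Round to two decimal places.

P(C) = 0.46

Bayes' rule in odds form gives O(C|E) = O(C)·[P(E|C)/P(E|¬C)], hence O(C) = O(C|E)/LR.
Posterior odds = 0.599/(1−0.599) = 1.4938. LR = 0.72/0.41 = 1.7561.
Prior odds = 1.4938/1.7561 = 0.8506, so P(C) = 0.8506/(1+0.8506) ≈ 0.46.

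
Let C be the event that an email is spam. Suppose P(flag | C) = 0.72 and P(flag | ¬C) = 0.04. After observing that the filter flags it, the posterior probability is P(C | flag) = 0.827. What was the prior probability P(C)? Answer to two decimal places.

In odds form, posterior odds = prior odds × likelihood ratio, so prior odds = posterior odds ÷ LR.
Posterior odds = 0.827/(1−0.827) = 4.7803. LR = 0.72/0.04 = 18.0000.
Prior odds = 4.7803/18.0000 = 0.2656, so P(C) = 0.2656/(1+0.2656) ≈ 0.21.

P(C) = 0.21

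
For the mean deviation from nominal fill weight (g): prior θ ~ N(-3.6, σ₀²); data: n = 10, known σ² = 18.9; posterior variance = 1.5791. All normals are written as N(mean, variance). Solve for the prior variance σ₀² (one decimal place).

Posterior precision equals prior precision plus data precision: 1/σ_n² = 1/σ₀² + n/σ².
So 1/σ₀² = 1/1.5791 − 10/18.9 = 0.633272 − 0.529101 = 0.104171.
Hence σ₀² = 1/0.104171 ≈ 9.6.

σ₀² = 9.6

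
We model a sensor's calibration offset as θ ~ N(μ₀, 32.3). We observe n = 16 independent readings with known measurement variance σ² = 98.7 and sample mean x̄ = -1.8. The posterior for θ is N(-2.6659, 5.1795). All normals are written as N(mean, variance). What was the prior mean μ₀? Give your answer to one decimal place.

μ₀ = -7.2

With known observation variance, the Normal–Normal posterior has precision τ_n = τ₀ + n/σ² and mean μ_n = (τ₀μ₀ + (n/σ²)x̄)/τ_n.
Here τ₀ = 1/32.3 = 0.030960 and τ_data = 16/98.7 = 0.162107, so τ_n = 0.193067.
Rearranging for μ₀: μ₀ = (μ_n·τ_n − τ_data·x̄)/τ₀ = (-2.6659·0.193067 − 0.162107·-1.8) / 0.030960 = -0.222905/0.030960 ≈ -7.2.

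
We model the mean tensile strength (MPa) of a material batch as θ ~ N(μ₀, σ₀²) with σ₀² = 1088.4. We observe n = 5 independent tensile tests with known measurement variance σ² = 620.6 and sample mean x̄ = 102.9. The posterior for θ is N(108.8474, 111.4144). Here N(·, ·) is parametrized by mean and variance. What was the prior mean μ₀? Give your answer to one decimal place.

μ₀ = 161.0

With known observation variance, the Normal–Normal posterior has precision τ_n = τ₀ + n/σ² and mean μ_n = (τ₀μ₀ + (n/σ²)x̄)/τ_n.
Here τ₀ = 1/1088.4 = 0.000919 and τ_data = 5/620.6 = 0.008057, so τ_n = 0.008976.
Rearranging for μ₀: μ₀ = (μ_n·τ_n − τ_data·x̄)/τ₀ = (108.8474·0.008976 − 0.008057·102.9) / 0.000919 = 0.147949/0.000919 ≈ 161.0.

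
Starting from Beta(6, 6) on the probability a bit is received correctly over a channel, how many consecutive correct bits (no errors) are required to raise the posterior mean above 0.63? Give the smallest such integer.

After k correct bits and 0 errors the posterior is Beta(6+k, 6), with mean (6+k)/(6+6+k).
Set (6+k)/(12+k) > 0.63 and solve: k > (0.63·12 − 6)/(1 − 0.63) = 4.216.
The smallest integer exceeding 4.216 is 5.

k = 5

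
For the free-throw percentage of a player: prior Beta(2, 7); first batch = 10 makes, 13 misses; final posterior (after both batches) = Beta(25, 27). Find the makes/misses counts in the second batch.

Because Beta–binomial updating is additive in the counts, the combined data contributed (α_post−α_prior, β_post−β_prior) successes and failures.
Total across both batches: 25−2=23 makes, 27−7=20 misses.
Subtract the first batch: 23−10=13 makes and 20−13=7 misses.

13 makes and 7 misses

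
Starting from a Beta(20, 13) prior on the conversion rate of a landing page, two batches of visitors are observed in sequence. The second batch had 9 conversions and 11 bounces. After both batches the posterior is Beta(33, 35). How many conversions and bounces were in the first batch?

Sequential conjugate updates are equivalent to a single update on the pooled data, so total successes = posterior α − prior α and total failures = posterior β − prior β.
Total across both batches: 33−20=13 conversions, 35−13=22 bounces.
Subtract the second batch: 13−9=4 conversions and 22−11=11 bounces.

4 conversions and 11 bounces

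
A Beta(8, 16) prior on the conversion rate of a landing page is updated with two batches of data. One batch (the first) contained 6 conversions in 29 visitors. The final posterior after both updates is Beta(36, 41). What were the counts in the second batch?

22 conversions and 2 bounces

Because Beta–binomial updating is additive in the counts, the combined data contributed (α_post−α_prior, β_post−β_prior) successes and failures.
Total across both batches: 36−8=28 conversions, 41−16=25 bounces.
Subtract the first batch: 28−6=22 conversions and 25−23=2 bounces.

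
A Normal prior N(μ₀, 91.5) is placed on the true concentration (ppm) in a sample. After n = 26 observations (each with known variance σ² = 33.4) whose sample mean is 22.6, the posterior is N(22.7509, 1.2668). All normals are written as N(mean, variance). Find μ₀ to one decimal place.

μ₀ = 33.5

With known observation variance, the Normal–Normal posterior has precision τ_n = τ₀ + n/σ² and mean μ_n = (τ₀μ₀ + (n/σ²)x̄)/τ_n.
Here τ₀ = 1/91.5 = 0.010929 and τ_data = 26/33.4 = 0.778443, so τ_n = 0.789372.
Rearranging for μ₀: μ₀ = (μ_n·τ_n − τ_data·x̄)/τ₀ = (22.7509·0.789372 − 0.778443·22.6) / 0.010929 = 0.366112/0.010929 ≈ 33.5.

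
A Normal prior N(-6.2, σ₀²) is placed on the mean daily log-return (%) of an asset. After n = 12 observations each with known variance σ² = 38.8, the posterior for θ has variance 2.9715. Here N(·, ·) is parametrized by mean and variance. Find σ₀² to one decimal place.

σ₀² = 36.7

For the Normal–Normal model with known σ², precisions add: τ_n = τ₀ + n/σ².
So 1/σ₀² = 1/2.9715 − 12/38.8 = 0.336530 − 0.309278 = 0.027252.
Hence σ₀² = 1/0.027252 ≈ 36.7.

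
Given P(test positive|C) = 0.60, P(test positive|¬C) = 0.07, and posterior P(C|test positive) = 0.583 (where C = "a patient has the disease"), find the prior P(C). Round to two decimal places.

In odds form, posterior odds = prior odds × likelihood ratio, so prior odds = posterior odds ÷ LR.
Posterior odds = 0.583/(1−0.583) = 1.3981. LR = 0.60/0.07 = 8.5714.
Prior odds = 1.3981/8.5714 = 0.1631, so P(C) = 0.1631/(1+0.1631) ≈ 0.14.

P(C) = 0.14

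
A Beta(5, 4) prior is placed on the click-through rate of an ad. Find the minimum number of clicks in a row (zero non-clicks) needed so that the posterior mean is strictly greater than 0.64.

After k clicks and 0 non-clicks the posterior is Beta(5+k, 4), with mean (5+k)/(5+4+k).
Set (5+k)/(9+k) > 0.64 and solve: k > (0.64·9 − 5)/(1 − 0.64) = 2.111.
The smallest integer exceeding 2.111 is 3.

k = 3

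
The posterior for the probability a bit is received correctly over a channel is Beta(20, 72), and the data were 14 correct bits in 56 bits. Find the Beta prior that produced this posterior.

Beta(6, 30)

Under Beta–binomial conjugacy the posterior parameters are (a+s, b+f).
Subtract the data counts: 20−14=6, 72−42=30.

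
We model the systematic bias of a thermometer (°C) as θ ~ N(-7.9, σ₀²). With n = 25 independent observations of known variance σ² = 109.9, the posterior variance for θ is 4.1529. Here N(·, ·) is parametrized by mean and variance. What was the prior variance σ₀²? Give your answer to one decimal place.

σ₀² = 75.1

For the Normal–Normal model with known σ², precisions add: τ_n = τ₀ + n/σ².
So 1/σ₀² = 1/4.1529 − 25/109.9 = 0.240796 − 0.227480 = 0.013316.
Hence σ₀² = 1/0.013316 ≈ 75.1.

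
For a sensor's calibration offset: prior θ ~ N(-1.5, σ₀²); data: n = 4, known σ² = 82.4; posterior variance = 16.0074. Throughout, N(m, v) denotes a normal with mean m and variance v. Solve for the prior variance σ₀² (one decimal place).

σ₀² = 71.8

Posterior precision equals prior precision plus data precision: 1/σ_n² = 1/σ₀² + n/σ².
So 1/σ₀² = 1/16.0074 − 4/82.4 = 0.062471 − 0.048544 = 0.013927.
Hence σ₀² = 1/0.013927 ≈ 71.8.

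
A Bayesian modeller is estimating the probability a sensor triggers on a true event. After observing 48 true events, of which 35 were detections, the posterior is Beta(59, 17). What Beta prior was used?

Beta(24, 4)

Beta is conjugate to the binomial likelihood: posterior = Beta(α+s, β+f).
Subtract the data counts: 59−35=24, 17−13=4.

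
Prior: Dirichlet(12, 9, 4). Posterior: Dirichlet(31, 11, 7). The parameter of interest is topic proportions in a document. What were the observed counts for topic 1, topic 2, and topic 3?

For a Dirichlet(α) prior with multinomial counts c, the posterior is Dirichlet(α + c) componentwise.
Counts are posterior − prior componentwise: 31−12=19, 11−9=2, 7−4=3.

counts (19, 2, 3)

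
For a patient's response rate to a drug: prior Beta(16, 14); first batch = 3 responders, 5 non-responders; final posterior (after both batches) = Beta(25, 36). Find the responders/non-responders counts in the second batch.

6 responders and 17 non-responders

Sequential conjugate updates are equivalent to a single update on the pooled data, so total successes = posterior α − prior α and total failures = posterior β − prior β.
Total across both batches: 25−16=9 responders, 36−14=22 non-responders.
Subtract the first batch: 9−3=6 responders and 22−5=17 non-responders.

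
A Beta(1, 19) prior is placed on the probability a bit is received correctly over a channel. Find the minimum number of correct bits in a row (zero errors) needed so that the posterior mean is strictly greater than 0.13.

After k correct bits and 0 errors the posterior is Beta(1+k, 19), with mean (1+k)/(1+19+k).
Set (1+k)/(20+k) > 0.13 and solve: k > (0.13·20 − 1)/(1 − 0.13) = 1.839.
The smallest integer exceeding 1.839 is 2.

k = 2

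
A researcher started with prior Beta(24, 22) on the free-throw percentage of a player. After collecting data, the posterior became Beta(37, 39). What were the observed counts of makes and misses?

13 makes and 17 misses

A Beta(α, β) prior with s successes and f failures in binomial data gives a Beta(α+s, β+f) posterior.
Match parameters: s=37−24=13, f=39−22=17.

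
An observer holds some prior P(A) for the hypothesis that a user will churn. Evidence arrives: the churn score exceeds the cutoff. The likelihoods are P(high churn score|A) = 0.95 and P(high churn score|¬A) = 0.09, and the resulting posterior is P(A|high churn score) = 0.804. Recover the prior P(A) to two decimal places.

P(A) = 0.28

Bayes' rule in odds form gives O(A|E) = O(A)·[P(E|A)/P(E|¬A)], hence O(A) = O(A|E)/LR.
Posterior odds = 0.804/(1−0.804) = 4.1020. LR = 0.95/0.09 = 10.5556.
Prior odds = 4.1020/10.5556 = 0.3886, so P(A) = 0.3886/(1+0.3886) ≈ 0.28.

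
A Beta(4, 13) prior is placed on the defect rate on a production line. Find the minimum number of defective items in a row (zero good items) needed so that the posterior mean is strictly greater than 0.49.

k = 9

After k defective items and 0 good items the posterior is Beta(4+k, 13), with mean (4+k)/(4+13+k).
Set (4+k)/(17+k) > 0.49 and solve: k > (0.49·17 − 4)/(1 − 0.49) = 8.490.
The smallest integer exceeding 8.490 is 9.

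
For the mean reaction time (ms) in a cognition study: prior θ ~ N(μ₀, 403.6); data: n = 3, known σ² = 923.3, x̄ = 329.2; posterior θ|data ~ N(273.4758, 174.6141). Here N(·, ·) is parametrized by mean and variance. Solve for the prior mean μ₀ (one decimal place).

μ₀ = 200.4

The posterior mean is a precision-weighted average: μ_n = (τ₀μ₀ + τ_data·x̄)/(τ₀+τ_data), with τ₀=1/σ₀² and τ_data=n/σ².
Here τ₀ = 1/403.6 = 0.002478 and τ_data = 3/923.3 = 0.003249, so τ_n = 0.005727.
Rearranging for μ₀: μ₀ = (μ_n·τ_n − τ_data·x̄)/τ₀ = (273.4758·0.005727 − 0.003249·329.2) / 0.002478 = 0.496625/0.002478 ≈ 200.4.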